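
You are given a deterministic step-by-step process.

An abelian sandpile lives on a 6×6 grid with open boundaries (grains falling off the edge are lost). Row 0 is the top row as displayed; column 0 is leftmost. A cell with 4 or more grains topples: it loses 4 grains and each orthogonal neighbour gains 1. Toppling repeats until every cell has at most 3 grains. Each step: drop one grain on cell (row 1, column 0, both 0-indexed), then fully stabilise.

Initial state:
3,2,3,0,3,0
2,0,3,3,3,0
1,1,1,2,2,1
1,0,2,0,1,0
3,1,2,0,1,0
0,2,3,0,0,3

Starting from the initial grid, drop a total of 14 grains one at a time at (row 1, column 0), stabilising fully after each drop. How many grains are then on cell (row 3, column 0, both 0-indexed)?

2

0) 3,2,3,0,3,0
2,0,3,3,3,0
1,1,1,2,2,1
1,0,2,0,1,0
3,1,2,0,1,0
0,2,3,0,0,3
1) 3,2,3,0,3,0
3,0,3,3,3,0
1,1,1,2,2,1
1,0,2,0,1,0
3,1,2,0,1,0
0,2,3,0,0,3
2) 0,3,3,0,3,0
1,1,3,3,3,0
2,1,1,2,2,1
1,0,2,0,1,0
3,1,2,0,1,0
0,2,3,0,0,3
3) 0,3,3,0,3,0
2,1,3,3,3,0
2,1,1,2,2,1
1,0,2,0,1,0
3,1,2,0,1,0
0,2,3,0,0,3
4) 0,3,3,0,3,0
3,1,3,3,3,0
2,1,1,2,2,1
1,0,2,0,1,0
3,1,2,0,1,0
0,2,3,0,0,3
5) 1,3,3,0,3,0
0,2,3,3,3,0
3,1,1,2,2,1
1,0,2,0,1,0
3,1,2,0,1,0
0,2,3,0,0,3
6) 1,3,3,0,3,0
1,2,3,3,3,0
3,1,1,2,2,1
1,0,2,0,1,0
3,1,2,0,1,0
0,2,3,0,0,3
7) 1,3,3,0,3,0
2,2,3,3,3,0
3,1,1,2,2,1
1,0,2,0,1,0
3,1,2,0,1,0
0,2,3,0,0,3
8) 1,3,3,0,3,0
3,2,3,3,3,0
3,1,1,2,2,1
1,0,2,0,1,0
3,1,2,0,1,0
0,2,3,0,0,3
9) 2,3,3,0,3,0
1,3,3,3,3,0
0,2,1,2,2,1
2,0,2,0,1,0
3,1,2,0,1,0
0,2,3,0,0,3
10) 2,3,3,0,3,0
2,3,3,3,3,0
0,2,1,2,2,1
2,0,2,0,1,0
3,1,2,0,1,0
0,2,3,0,0,3
11) 2,3,3,0,3,0
3,3,3,3,3,0
0,2,1,2,2,1
2,0,2,0,1,0
3,1,2,0,1,0
0,2,3,0,0,3
12) 0,2,1,3,0,1
2,2,2,1,1,1
1,3,2,3,3,1
2,0,2,0,1,0
3,1,2,0,1,0
0,2,3,0,0,3
13) 0,2,1,3,0,1
3,2,2,1,1,1
1,3,2,3,3,1
2,0,2,0,1,0
3,1,2,0,1,0
0,2,3,0,0,3
14) 1,2,1,3,0,1
0,3,2,1,1,1
2,3,2,3,3,1
2,0,2,0,1,0
3,1,2,0,1,0
0,2,3,0,0,3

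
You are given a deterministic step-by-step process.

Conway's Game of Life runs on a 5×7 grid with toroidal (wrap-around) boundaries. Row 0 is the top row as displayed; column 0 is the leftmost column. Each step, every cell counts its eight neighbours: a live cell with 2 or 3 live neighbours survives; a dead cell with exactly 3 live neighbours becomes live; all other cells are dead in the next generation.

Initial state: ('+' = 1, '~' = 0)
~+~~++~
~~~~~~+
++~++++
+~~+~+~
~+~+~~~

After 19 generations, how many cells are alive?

k=0  ~+~~++~
~~~~~~+
++~++++
+~~+~+~
~+~+~~~
k=1  +~+~++~
~+++~~~
~+++~~~
~~~+~+~
++~+~++
k=2  ~~~~~+~
+~~~~~~
~+~~~~~
~~~+~+~
++~+~~~
k=3  ++~~~~+
~~~~~~~
~~~~~~~
++~~+~~
~~+~~~+
k=4  ++~~~~+
+~~~~~~
~~~~~~~
++~~~~~
~~+~~++
k=5  ~+~~~+~
++~~~~+
++~~~~~
++~~~~+
~~+~~+~
k=6  ~++~~+~
~~+~~~+
~~+~~~~
~~+~~~+
~~+~~+~
k=7  ~+++~++
~~++~~~
~+++~~~
~+++~~~
~~++~++
k=8  ++~~~++
+~~~~~~
~~~~+~~
+~~~~~~
~~~~~++
k=9  ~+~~~+~
++~~~+~
~~~~~~~
~~~~~++
~+~~~+~
k=10  ~++~++~
++~~~~+
+~~~~+~
~~~~~++
+~~~++~
k=11  ~~+++~~
~~+~+~~
~+~~~+~
+~~~~~~
++~+~~~
k=12  ~~~~+~~
~++~++~
~+~~~~~
+~+~~~+
++~++~~
k=13  +~~~~~~
~+++++~
~~~+~++
~~++~~+
+++++++
k=14  ~~~~~~~
++++~+~
++~~~~+
~~~~~~~
~~~~++~
k=15  ~+++~++
~~+~~~~
~~~~~~+
+~~~~++
~~~~~~~
k=16  ~+++~~~
++++~++
+~~~~++
+~~~~++
~++~+~~
k=17  ~~~~~++
~~~+~+~
~~+~~~~
~~~~+~~
~~~~+++
k=18  ~~~~~~~
~~~~+++
~~~++~~
~~~++~~
~~~~+~+
k=19  ~~~~+~+
~~~+++~
~~~~~~~
~~~~~~~
~~~+++~

8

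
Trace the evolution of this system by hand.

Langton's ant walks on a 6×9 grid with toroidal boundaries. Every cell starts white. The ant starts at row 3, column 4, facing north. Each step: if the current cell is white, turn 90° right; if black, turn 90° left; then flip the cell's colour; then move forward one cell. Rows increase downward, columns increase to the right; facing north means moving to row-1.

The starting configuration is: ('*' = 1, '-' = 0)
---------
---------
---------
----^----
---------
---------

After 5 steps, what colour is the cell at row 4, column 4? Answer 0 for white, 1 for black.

0) ---------
---------
---------
----^----
---------
---------
1) ---------
---------
---------
----*>---
---------
---------
2) ---------
---------
---------
----**---
-----v---
---------
3) ---------
---------
---------
----**---
----<*---
---------
4) ---------
---------
---------
----^*---
----**---
---------
5) ---------
---------
---------
---<-*---
----**---
---------

1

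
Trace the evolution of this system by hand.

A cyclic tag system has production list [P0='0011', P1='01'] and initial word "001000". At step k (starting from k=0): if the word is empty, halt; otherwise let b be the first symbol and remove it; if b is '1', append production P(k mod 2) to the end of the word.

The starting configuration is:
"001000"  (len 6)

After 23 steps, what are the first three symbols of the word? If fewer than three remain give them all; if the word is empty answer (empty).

100

[0] "001000"  (len 6)
[1] "01000"  (len 5)
[2] "1000"  (len 4)
[3] "0000011"  (len 7)
[4] "000011"  (len 6)
[5] "00011"  (len 5)
[6] "0011"  (len 4)
[7] "011"  (len 3)
[8] "11"  (len 2)
[9] "10011"  (len 5)
[10] "001101"  (len 6)
[11] "01101"  (len 5)
[12] "1101"  (len 4)
[13] "1010011"  (len 7)
[14] "01001101"  (len 8)
[15] "1001101"  (len 7)
[16] "00110101"  (len 8)
[17] "0110101"  (len 7)
[18] "110101"  (len 6)
[19] "101010011"  (len 9)
[20] "0101001101"  (len 10)
[21] "101001101"  (len 9)
[22] "0100110101"  (len 10)
[23] "100110101"  (len 9)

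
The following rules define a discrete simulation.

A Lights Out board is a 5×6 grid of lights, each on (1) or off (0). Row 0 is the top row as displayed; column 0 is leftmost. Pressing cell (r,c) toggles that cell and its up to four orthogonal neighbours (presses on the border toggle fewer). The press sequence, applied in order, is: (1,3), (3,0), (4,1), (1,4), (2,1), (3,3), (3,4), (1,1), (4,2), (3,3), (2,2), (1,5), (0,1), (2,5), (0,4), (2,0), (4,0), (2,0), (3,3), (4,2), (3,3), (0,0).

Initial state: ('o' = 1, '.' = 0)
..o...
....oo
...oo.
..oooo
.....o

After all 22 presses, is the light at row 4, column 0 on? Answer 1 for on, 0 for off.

1

gen 0: ..o...
....oo
...oo.
..oooo
.....o
gen 1: ..oo..
..oo.o
....o.
..oooo
.....o
gen 2: ..oo..
..oo.o
o...o.
oooooo
o....o
gen 3: ..oo..
..oo.o
o...o.
o.oooo
.oo..o
gen 4: ..ooo.
..o.o.
o.....
o.oooo
.oo..o
gen 5: ..ooo.
.oo.o.
.oo...
oooooo
.oo..o
gen 6: ..ooo.
.oo.o.
.ooo..
oo...o
.ooo.o
gen 7: ..ooo.
.oo.o.
.oooo.
oo.oo.
.ooooo
gen 8: .oooo.
o...o.
..ooo.
oo.oo.
.ooooo
gen 9: .oooo.
o...o.
..ooo.
ooooo.
....oo
gen 10: .oooo.
o...o.
..o.o.
oo....
...ooo
gen 11: .oooo.
o.o.o.
.o.oo.
ooo...
...ooo
gen 12: .ooooo
o.o..o
.o.ooo
ooo...
...ooo
gen 13: o..ooo
ooo..o
.o.ooo
ooo...
...ooo
gen 14: o..ooo
ooo...
.o.o..
ooo..o
...ooo
gen 15: o.....
ooo.o.
.o.o..
ooo..o
...ooo
gen 16: o.....
.oo.o.
o..o..
.oo..o
...ooo
gen 17: o.....
.oo.o.
o..o..
ooo..o
oo.ooo
gen 18: o.....
ooo.o.
.o.o..
.oo..o
oo.ooo
gen 19: o.....
ooo.o.
.o....
.o.ooo
oo..oo
gen 20: o.....
ooo.o.
.o....
.ooooo
o.oooo
gen 21: o.....
ooo.o.
.o.o..
.o...o
o.o.oo
gen 22: .o....
.oo.o.
.o.o..
.o...o
o.o.oo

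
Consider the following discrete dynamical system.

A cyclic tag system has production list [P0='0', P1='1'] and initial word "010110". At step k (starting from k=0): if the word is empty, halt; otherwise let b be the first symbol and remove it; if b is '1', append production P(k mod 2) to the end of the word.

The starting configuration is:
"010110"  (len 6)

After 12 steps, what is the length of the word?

t=0: "010110"  (len 6)
t=1: "10110"  (len 5)
t=2: "01101"  (len 5)
t=3: "1101"  (len 4)
t=4: "1011"  (len 4)
t=5: "0110"  (len 4)
t=6: "110"  (len 3)
t=7: "100"  (len 3)
t=8: "001"  (len 3)
t=9: "01"  (len 2)
t=10: "1"  (len 1)
t=11: "0"  (len 1)
t=12: (halted — word empty)

0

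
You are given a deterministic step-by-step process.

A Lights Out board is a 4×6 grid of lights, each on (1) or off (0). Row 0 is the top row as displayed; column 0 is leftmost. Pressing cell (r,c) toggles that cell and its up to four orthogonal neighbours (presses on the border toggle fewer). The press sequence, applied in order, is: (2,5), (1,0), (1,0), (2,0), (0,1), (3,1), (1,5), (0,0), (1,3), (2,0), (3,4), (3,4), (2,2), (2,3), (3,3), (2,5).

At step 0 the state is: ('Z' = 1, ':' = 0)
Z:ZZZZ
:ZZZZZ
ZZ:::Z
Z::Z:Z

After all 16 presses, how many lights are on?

gen 0: Z:ZZZZ
:ZZZZZ
ZZ:::Z
Z::Z:Z
gen 1: Z:ZZZZ
:ZZZZ:
ZZ::Z:
Z::Z::
gen 2: ::ZZZZ
Z:ZZZ:
:Z::Z:
Z::Z::
gen 3: Z:ZZZZ
:ZZZZ:
ZZ::Z:
Z::Z::
gen 4: Z:ZZZZ
ZZZZZ:
::::Z:
:::Z::
gen 5: :Z:ZZZ
Z:ZZZ:
::::Z:
:::Z::
gen 6: :Z:ZZZ
Z:ZZZ:
:Z::Z:
ZZZZ::
gen 7: :Z:ZZ:
Z:ZZ:Z
:Z::ZZ
ZZZZ::
gen 8: Z::ZZ:
::ZZ:Z
:Z::ZZ
ZZZZ::
gen 9: Z:::Z:
::::ZZ
:Z:ZZZ
ZZZZ::
gen 10: Z:::Z:
Z:::ZZ
Z::ZZZ
:ZZZ::
gen 11: Z:::Z:
Z:::ZZ
Z::Z:Z
:ZZ:ZZ
gen 12: Z:::Z:
Z:::ZZ
Z::ZZZ
:ZZZ::
gen 13: Z:::Z:
Z:Z:ZZ
ZZZ:ZZ
:Z:Z::
gen 14: Z:::Z:
Z:ZZZZ
ZZ:Z:Z
:Z::::
gen 15: Z:::Z:
Z:ZZZZ
ZZ:::Z
:ZZZZ:
gen 16: Z:::Z:
Z:ZZZ:
ZZ::Z:
:ZZZZZ

14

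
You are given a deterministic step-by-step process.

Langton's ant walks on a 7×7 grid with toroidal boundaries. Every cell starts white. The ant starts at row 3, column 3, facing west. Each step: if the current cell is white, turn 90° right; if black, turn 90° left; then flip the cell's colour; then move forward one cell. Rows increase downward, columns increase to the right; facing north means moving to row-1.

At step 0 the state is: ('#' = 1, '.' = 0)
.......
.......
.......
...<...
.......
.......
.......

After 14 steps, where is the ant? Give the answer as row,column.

t=0: .......
.......
.......
...<...
.......
.......
.......
t=1: .......
.......
...^...
...#...
.......
.......
.......
t=2: .......
.......
...#>..
...#...
.......
.......
.......
t=3: .......
.......
...##..
...#v..
.......
.......
.......
t=4: .......
.......
...##..
...<#..
.......
.......
.......
t=5: .......
.......
...##..
....#..
...v...
.......
.......
t=6: .......
.......
...##..
....#..
..<#...
.......
.......
t=7: .......
.......
...##..
..^.#..
..##...
.......
.......
t=8: .......
.......
...##..
..#>#..
..##...
.......
.......
t=9: .......
.......
...##..
..###..
..#v...
.......
.......
t=10: .......
.......
...##..
..###..
..#.>..
.......
.......
t=11: .......
.......
...##..
..###..
..#.#..
....v..
.......
t=12: .......
.......
...##..
..###..
..#.#..
...<#..
.......
t=13: .......
.......
...##..
..###..
..#^#..
...##..
.......
t=14: .......
.......
...##..
..###..
..##>..
...##..
.......

4,4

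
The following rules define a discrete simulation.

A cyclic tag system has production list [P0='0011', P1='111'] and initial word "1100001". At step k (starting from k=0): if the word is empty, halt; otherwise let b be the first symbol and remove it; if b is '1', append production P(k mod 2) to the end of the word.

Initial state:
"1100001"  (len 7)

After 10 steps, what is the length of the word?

11

[0] "1100001"  (len 7)
[1] "1000010011"  (len 10)
[2] "000010011111"  (len 12)
[3] "00010011111"  (len 11)
[4] "0010011111"  (len 10)
[5] "010011111"  (len 9)
[6] "10011111"  (len 8)
[7] "00111110011"  (len 11)
[8] "0111110011"  (len 10)
[9] "111110011"  (len 9)
[10] "11110011111"  (len 11)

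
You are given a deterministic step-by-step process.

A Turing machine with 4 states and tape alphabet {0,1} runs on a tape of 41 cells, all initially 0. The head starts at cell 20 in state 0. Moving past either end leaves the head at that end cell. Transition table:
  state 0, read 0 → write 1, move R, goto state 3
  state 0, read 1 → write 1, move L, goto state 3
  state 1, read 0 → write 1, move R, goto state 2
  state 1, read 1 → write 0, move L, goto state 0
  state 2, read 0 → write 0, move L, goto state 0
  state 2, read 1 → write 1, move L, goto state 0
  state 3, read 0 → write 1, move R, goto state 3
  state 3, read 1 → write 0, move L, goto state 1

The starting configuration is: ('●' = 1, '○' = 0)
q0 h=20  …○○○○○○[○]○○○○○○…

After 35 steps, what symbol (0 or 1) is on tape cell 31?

0

step 0: q0 h=20  …○○○○○○[○]○○○○○○…
step 1: q3 h=21  …○○○○○●[○]○○○○○○…
step 2: q3 h=22  …○○○○●●[○]○○○○○○…
step 3: q3 h=23  …○○○●●●[○]○○○○○○…
step 4: q3 h=24  …○○●●●●[○]○○○○○○…
step 5: q3 h=25  …○●●●●●[○]○○○○○○…
step 6: q3 h=26  …●●●●●●[○]○○○○○○…
step 7: q3 h=27  …●●●●●●[○]○○○○○○…
step 8: q3 h=28  …●●●●●●[○]○○○○○○…
step 9: q3 h=29  …●●●●●●[○]○○○○○○…
step 10: q3 h=30  …●●●●●●[○]○○○○○○…
step 11: q3 h=31  …●●●●●●[○]○○○○○○…
step 12: q3 h=32  …●●●●●●[○]○○○○○○…
step 13: q3 h=33  …●●●●●●[○]○○○○○○…
step 14: q3 h=34  …●●●●●●[○]○○○○○○|
step 15: q3 h=35  …●●●●●●[○]○○○○○|
step 16: q3 h=36  …●●●●●●[○]○○○○|
step 17: q3 h=37  …●●●●●●[○]○○○|
step 18: q3 h=38  …●●●●●●[○]○○|
step 19: q3 h=39  …●●●●●●[○]○|
step 20: q3 h=40  …●●●●●●[○]|
step 21: q3 h=40  …●●●●●●[●]|
step 22: q1 h=39  …●●●●●●[●]○|
step 23: q0 h=38  …●●●●●●[●]○○|
step 24: q3 h=37  …●●●●●●[●]●○○|
step 25: q1 h=36  …●●●●●●[●]○●○○|
step 26: q0 h=35  …●●●●●●[●]○○●○○|
step 27: q3 h=34  …●●●●●●[●]●○○●○○|
step 28: q1 h=33  …●●●●●●[●]○●○○●○…
step 29: q0 h=32  …●●●●●●[●]○○●○○●…
step 30: q3 h=31  …●●●●●●[●]●○○●○○…
step 31: q1 h=30  …●●●●●●[●]○●○○●○…
step 32: q0 h=29  …●●●●●●[●]○○●○○●…
step 33: q3 h=28  …●●●●●●[●]●○○●○○…
step 34: q1 h=27  …●●●●●●[●]○●○○●○…
step 35: q0 h=26  …●●●●●●[●]○○●○○●…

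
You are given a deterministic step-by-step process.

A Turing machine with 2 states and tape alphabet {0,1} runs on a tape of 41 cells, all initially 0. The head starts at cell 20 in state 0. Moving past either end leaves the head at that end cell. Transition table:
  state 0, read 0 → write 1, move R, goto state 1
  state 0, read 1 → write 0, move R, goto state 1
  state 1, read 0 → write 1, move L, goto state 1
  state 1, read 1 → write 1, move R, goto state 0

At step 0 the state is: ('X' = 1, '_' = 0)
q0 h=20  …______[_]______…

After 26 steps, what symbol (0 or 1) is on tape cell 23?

1

step 0: q0 h=20  …______[_]______…
step 1: q1 h=21  …_____X[_]______…
step 2: q1 h=20  …______[X]X_____…
step 3: q0 h=21  …_____X[X]______…
step 4: q1 h=22  …____X_[_]______…
step 5: q1 h=21  …_____X[_]X_____…
step 6: q1 h=20  …______[X]XX____…
step 7: q0 h=21  …_____X[X]X_____…
step 8: q1 h=22  …____X_[X]______…
step 9: q0 h=23  …___X_X[_]______…
step 10: q1 h=24  …__X_XX[_]______…
step 11: q1 h=23  …___X_X[X]X_____…
step 12: q0 h=24  …__X_XX[X]______…
step 13: q1 h=25  …_X_XX_[_]______…
step 14: q1 h=24  …__X_XX[_]X_____…
step 15: q1 h=23  …___X_X[X]XX____…
step 16: q0 h=24  …__X_XX[X]X_____…
step 17: q1 h=25  …_X_XX_[X]______…
step 18: q0 h=26  …X_XX_X[_]______…
step 19: q1 h=27  …_XX_XX[_]______…
step 20: q1 h=26  …X_XX_X[X]X_____…
step 21: q0 h=27  …_XX_XX[X]______…
step 22: q1 h=28  …XX_XX_[_]______…
step 23: q1 h=27  …_XX_XX[_]X_____…
step 24: q1 h=26  …X_XX_X[X]XX____…
step 25: q0 h=27  …_XX_XX[X]X_____…
step 26: q1 h=28  …XX_XX_[X]______…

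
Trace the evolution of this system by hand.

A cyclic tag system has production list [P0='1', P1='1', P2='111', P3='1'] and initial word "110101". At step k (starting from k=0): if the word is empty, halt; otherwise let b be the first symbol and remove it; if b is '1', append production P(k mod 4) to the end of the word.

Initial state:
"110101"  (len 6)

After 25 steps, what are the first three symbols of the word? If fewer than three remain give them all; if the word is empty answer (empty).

[0] "110101"  (len 6)
[1] "101011"  (len 6)
[2] "010111"  (len 6)
[3] "10111"  (len 5)
[4] "01111"  (len 5)
[5] "1111"  (len 4)
[6] "1111"  (len 4)
[7] "111111"  (len 6)
[8] "111111"  (len 6)
[9] "111111"  (len 6)
[10] "111111"  (len 6)
[11] "11111111"  (len 8)
[12] "11111111"  (len 8)
[13] "11111111"  (len 8)
[14] "11111111"  (len 8)
[15] "1111111111"  (len 10)
[16] "1111111111"  (len 10)
[17] "1111111111"  (len 10)
[18] "1111111111"  (len 10)
[19] "111111111111"  (len 12)
[20] "111111111111"  (len 12)
[21] "111111111111"  (len 12)
[22] "111111111111"  (len 12)
[23] "11111111111111"  (len 14)
[24] "11111111111111"  (len 14)
[25] "11111111111111"  (len 14)

111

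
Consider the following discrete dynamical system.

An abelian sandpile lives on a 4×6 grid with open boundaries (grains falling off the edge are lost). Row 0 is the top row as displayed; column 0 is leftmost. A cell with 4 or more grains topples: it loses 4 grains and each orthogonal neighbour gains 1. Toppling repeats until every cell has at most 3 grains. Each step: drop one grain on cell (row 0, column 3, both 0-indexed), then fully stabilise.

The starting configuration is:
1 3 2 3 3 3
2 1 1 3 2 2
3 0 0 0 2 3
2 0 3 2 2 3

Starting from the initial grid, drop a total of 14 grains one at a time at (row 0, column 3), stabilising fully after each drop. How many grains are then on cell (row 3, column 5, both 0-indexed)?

step 0: 1 3 2 3 3 3
2 1 1 3 2 2
3 0 0 0 2 3
2 0 3 2 2 3
step 1: 1 3 3 2 2 1
2 1 2 1 2 1
3 0 0 2 1 2
2 0 3 3 0 1
step 2: 1 3 3 3 2 1
2 1 2 1 2 1
3 0 0 2 1 2
2 0 3 3 0 1
step 3: 2 0 1 1 3 1
2 2 3 2 2 1
3 0 0 2 1 2
2 0 3 3 0 1
step 4: 2 0 1 2 3 1
2 2 3 2 2 1
3 0 0 2 1 2
2 0 3 3 0 1
step 5: 2 0 1 3 3 1
2 2 3 2 2 1
3 0 0 2 1 2
2 0 3 3 0 1
step 6: 2 0 2 1 0 2
2 2 3 3 3 1
3 0 0 2 1 2
2 0 3 3 0 1
step 7: 2 0 2 2 0 2
2 2 3 3 3 1
3 0 0 2 1 2
2 0 3 3 0 1
step 8: 2 0 2 3 0 2
2 2 3 3 3 1
3 0 0 2 1 2
2 0 3 3 0 1
step 9: 2 1 0 2 2 2
2 3 1 2 0 2
3 0 1 3 2 2
2 0 3 3 0 1
step 10: 2 1 0 3 2 2
2 3 1 2 0 2
3 0 1 3 2 2
2 0 3 3 0 1
step 11: 2 1 1 0 3 2
2 3 1 3 0 2
3 0 1 3 2 2
2 0 3 3 0 1
step 12: 2 1 1 1 3 2
2 3 1 3 0 2
3 0 1 3 2 2
2 0 3 3 0 1
step 13: 2 1 1 2 3 2
2 3 1 3 0 2
3 0 1 3 2 2
2 0 3 3 0 1
step 14: 2 1 1 3 3 2
2 3 1 3 0 2
3 0 1 3 2 2
2 0 3 3 0 1

1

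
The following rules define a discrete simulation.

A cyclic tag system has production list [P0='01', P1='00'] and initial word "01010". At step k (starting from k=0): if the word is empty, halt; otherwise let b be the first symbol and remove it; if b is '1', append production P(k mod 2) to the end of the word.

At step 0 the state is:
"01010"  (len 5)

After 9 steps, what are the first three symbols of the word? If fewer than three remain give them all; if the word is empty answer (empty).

(empty)

0) "01010"  (len 5)
1) "1010"  (len 4)
2) "01000"  (len 5)
3) "1000"  (len 4)
4) "00000"  (len 5)
5) "0000"  (len 4)
6) "000"  (len 3)
7) "00"  (len 2)
8) "0"  (len 1)
9) (halted — word empty)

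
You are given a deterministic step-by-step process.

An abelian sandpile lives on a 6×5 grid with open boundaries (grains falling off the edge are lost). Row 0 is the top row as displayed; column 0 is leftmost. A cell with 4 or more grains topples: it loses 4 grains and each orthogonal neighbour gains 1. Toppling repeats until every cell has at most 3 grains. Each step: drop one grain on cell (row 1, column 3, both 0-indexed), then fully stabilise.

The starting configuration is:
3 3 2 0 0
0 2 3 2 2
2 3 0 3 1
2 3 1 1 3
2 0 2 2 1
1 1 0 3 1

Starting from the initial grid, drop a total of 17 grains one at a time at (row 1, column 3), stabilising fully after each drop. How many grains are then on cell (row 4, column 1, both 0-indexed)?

t=0: 3 3 2 0 0
0 2 3 2 2
2 3 0 3 1
2 3 1 1 3
2 0 2 2 1
1 1 0 3 1
t=1: 3 3 2 0 0
0 2 3 3 2
2 3 0 3 1
2 3 1 1 3
2 0 2 2 1
1 1 0 3 1
t=2: 3 3 3 1 0
0 3 0 2 3
2 3 2 0 2
2 3 1 2 3
2 0 2 2 1
1 1 0 3 1
t=3: 3 3 3 1 0
0 3 0 3 3
2 3 2 0 2
2 3 1 2 3
2 0 2 2 1
1 1 0 3 1
t=4: 3 3 3 2 1
0 3 1 1 0
2 3 2 1 3
2 3 1 2 3
2 0 2 2 1
1 1 0 3 1
t=5: 3 3 3 2 1
0 3 1 2 0
2 3 2 1 3
2 3 1 2 3
2 0 2 2 1
1 1 0 3 1
t=6: 3 3 3 2 1
0 3 1 3 0
2 3 2 1 3
2 3 1 2 3
2 0 2 2 1
1 1 0 3 1
t=7: 3 3 3 3 1
0 3 2 0 1
2 3 2 2 3
2 3 1 2 3
2 0 2 2 1
1 1 0 3 1
t=8: 3 3 3 3 1
0 3 2 1 1
2 3 2 2 3
2 3 1 2 3
2 0 2 2 1
1 1 0 3 1
t=9: 3 3 3 3 1
0 3 2 2 1
2 3 2 2 3
2 3 1 2 3
2 0 2 2 1
1 1 0 3 1
t=10: 3 3 3 3 1
0 3 2 3 1
2 3 2 2 3
2 3 1 2 3
2 0 2 2 1
1 1 0 3 1
t=11: 0 2 2 1 2
2 2 2 3 3
3 2 2 2 1
3 1 0 1 1
2 1 3 3 2
1 1 0 3 1
t=12: 0 2 2 2 3
2 2 3 1 0
3 2 2 3 2
3 1 0 1 1
2 1 3 3 2
1 1 0 3 1
t=13: 0 2 2 2 3
2 2 3 2 0
3 2 2 3 2
3 1 0 1 1
2 1 3 3 2
1 1 0 3 1
t=14: 0 2 2 2 3
2 2 3 3 0
3 2 2 3 2
3 1 0 1 1
2 1 3 3 2
1 1 0 3 1
t=15: 0 2 3 3 3
2 3 1 2 1
3 3 0 1 3
3 1 1 2 1
2 1 3 3 2
1 1 0 3 1
t=16: 0 2 3 3 3
2 3 1 3 1
3 3 0 1 3
3 1 1 2 1
2 1 3 3 2
1 1 0 3 1
t=17: 0 3 0 2 0
2 3 3 1 3
3 3 0 2 3
3 1 1 2 1
2 1 3 3 2
1 1 0 3 1

1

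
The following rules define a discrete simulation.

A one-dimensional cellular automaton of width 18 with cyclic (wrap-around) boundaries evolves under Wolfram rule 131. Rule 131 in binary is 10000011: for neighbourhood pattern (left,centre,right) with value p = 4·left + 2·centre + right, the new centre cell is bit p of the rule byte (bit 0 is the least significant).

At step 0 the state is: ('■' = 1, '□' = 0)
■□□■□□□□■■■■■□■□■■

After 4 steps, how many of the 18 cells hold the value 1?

6

step 0: ■□□■□□□□■■■■■□■□■■
step 1: □□■□□■■■□■■■□□□□□■
step 2: □■□□■□■□□□■□□■■■■□
step 3: ■□□■□□□□■■□□■□■■□□
step 4: □□■□□■■■□□□■□□□□□■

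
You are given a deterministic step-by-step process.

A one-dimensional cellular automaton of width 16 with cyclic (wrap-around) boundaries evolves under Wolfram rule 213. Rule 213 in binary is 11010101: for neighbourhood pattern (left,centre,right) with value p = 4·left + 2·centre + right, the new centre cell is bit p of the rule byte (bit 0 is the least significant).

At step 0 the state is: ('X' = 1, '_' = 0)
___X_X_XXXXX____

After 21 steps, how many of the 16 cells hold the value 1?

10

t=0: ___X_X_XXXXX____
t=1: XX_X_X__XXXXXXXX
t=2: XX_X_XX__XXXXXXX
t=3: XX_X__XX__XXXXXX
t=4: XX_XX__XX__XXXXX
t=5: XX__XX__XX__XXXX
t=6: XXX__XX__XX__XXX
t=7: XXXX__XX__XX__XX
t=8: XXXXX__XX__XX__X
t=9: XXXXXX__XX__XX__
t=10: _XXXXXX__XX__XX_
t=11: __XXXXXX__XX__XX
t=12: X__XXXXXX__XX__X
t=13: XX__XXXXXX__XX__
t=14: _XX__XXXXXX__XX_
t=15: __XX__XXXXXX__XX
t=16: X__XX__XXXXXX__X
t=17: XX__XX__XXXXXX__
t=18: _XX__XX__XXXXXX_
t=19: __XX__XX__XXXXXX
t=20: X__XX__XX__XXXXX
t=21: XX__XX__XX__XXXX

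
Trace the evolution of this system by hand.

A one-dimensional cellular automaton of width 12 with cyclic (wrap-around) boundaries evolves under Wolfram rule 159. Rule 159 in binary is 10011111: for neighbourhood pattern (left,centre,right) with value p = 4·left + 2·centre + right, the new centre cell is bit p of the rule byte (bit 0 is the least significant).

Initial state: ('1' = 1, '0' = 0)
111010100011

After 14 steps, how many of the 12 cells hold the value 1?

10

[0] 111010100011
[1] 110010111111
[2] 101110111111
[3] 001100111111
[4] 111011111110
[5] 110011111100
[6] 101111111011
[7] 001111110011
[8] 111111101110
[9] 111111001100
[10] 111110111011
[11] 111100110011
[12] 111011101111
[13] 110011001111
[14] 101110111111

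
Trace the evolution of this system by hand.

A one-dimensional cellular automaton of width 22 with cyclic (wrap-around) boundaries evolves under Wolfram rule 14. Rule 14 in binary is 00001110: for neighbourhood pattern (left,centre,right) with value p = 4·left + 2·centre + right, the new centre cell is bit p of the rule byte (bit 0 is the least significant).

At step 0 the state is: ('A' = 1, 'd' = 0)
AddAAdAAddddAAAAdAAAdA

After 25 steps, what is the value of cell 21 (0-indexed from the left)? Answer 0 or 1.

0

t=0: AddAAdAAddddAAAAdAAAdA
t=1: ddAAddAddddAAddddAdddA
t=2: dAAddAAdddAAddddAAddAA
t=3: dAddAAdddAAddddAAddAAd
t=4: AAdAAdddAAddddAAddAAdd
t=5: AddAdddAAddddAAddAAddA
t=6: ddAAddAAddddAAddAAddAA
t=7: dAAddAAddddAAddAAddAAd
t=8: AAddAAddddAAddAAddAAdd
t=9: AddAAddddAAddAAddAAddA
t=10: ddAAddddAAddAAddAAddAA
t=11: dAAddddAAddAAddAAddAAd
t=12: AAddddAAddAAddAAddAAdd
t=13: AddddAAddAAddAAddAAddA
t=14: ddddAAddAAddAAddAAddAA
t=15: dddAAddAAddAAddAAddAAd
t=16: ddAAddAAddAAddAAddAAdd
t=17: dAAddAAddAAddAAddAAddd
t=18: AAddAAddAAddAAddAAdddd
t=19: AddAAddAAddAAddAAddddA
t=20: ddAAddAAddAAddAAddddAA
t=21: dAAddAAddAAddAAddddAAd
t=22: AAddAAddAAddAAddddAAdd
t=23: AddAAddAAddAAddddAAddA
t=24: ddAAddAAddAAddddAAddAA
t=25: dAAddAAddAAddddAAddAAd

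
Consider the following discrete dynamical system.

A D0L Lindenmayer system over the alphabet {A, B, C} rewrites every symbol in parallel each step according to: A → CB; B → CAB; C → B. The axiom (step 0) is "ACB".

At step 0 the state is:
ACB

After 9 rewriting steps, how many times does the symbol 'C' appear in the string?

k=0  ACB
k=1  CBBCAB
k=2  BCABCABBCBCAB
k=3  CABBCBCABBCBCABCABBCABBCBCAB
k=4  BCBCABCABBCABBCBCABCABBCABBCBCABBCBCABCABBCBCABCABBCABBCBCAB
k=5  CABBCABBCBCABBCBCABCABBCBCABCABBCABBCBCABBCBCABCABBCBCABCA…BBCABBCBCABBCBCABCABBCABBCBCABBCBCABCABBCBCABCABBCABBCBCAB  (len 129)
k=6  BCBCABCABBCBCABCABBCABBCBCABCABBCABBCBCABBCBCABCABBCABBCBC…BBCABBCBCABBCBCABCABBCABBCBCABBCBCABCABBCBCABCABBCABBCBCAB  (len 277)
k=7  CABBCABBCBCABBCBCABCABBCABBCBCABBCBCABCABBCBCABCABBCABBCBC…BBCABBCBCABBCBCABCABBCABBCBCABBCBCABCABBCBCABCABBCABBCBCAB  (len 595)
k=8  BCBCABCABBCBCABCABBCABBCBCABCABBCABBCBCABBCBCABCABBCBCABCA…BBCABBCBCABBCBCABCABBCABBCBCABBCBCABCABBCBCABCABBCABBCBCAB  (len 1278)
k=9  CABBCABBCBCABBCBCABCABBCABBCBCABBCBCABCABBCBCABCABBCABBCBC…BBCABBCBCABBCBCABCABBCABBCBCABBCBCABCABBCBCABCABBCABBCBCAB  (len 2745)

872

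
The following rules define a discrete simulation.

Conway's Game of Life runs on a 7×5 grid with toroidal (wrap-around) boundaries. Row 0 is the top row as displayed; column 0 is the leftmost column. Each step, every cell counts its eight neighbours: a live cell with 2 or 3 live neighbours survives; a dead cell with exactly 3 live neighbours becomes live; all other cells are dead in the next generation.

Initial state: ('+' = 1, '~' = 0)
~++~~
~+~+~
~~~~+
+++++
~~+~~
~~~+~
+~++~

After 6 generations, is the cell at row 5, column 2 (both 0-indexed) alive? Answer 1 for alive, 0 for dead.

t=0: ~++~~
~+~+~
~~~~+
+++++
~~+~~
~~~+~
+~++~
t=1: +~~~+
++~+~
~~~~~
+++~+
+~~~~
~+~++
~~~++
t=2: ~++~~
++~~~
~~~+~
++~~+
~~~~~
~~++~
~~+~~
t=3: +~+~~
++~~~
~~+~~
+~~~+
+++++
~~++~
~~~~~
t=4: +~~~~
+~+~~
~~~~+
~~~~~
~~~~~
+~~~~
~+++~
t=5: +~~++
++~~+
~~~~~
~~~~~
~~~~~
~++~~
+++~+
t=6: ~~~~~
~+~+~
+~~~~
~~~~~
~~~~~
~~++~
~~~~~

1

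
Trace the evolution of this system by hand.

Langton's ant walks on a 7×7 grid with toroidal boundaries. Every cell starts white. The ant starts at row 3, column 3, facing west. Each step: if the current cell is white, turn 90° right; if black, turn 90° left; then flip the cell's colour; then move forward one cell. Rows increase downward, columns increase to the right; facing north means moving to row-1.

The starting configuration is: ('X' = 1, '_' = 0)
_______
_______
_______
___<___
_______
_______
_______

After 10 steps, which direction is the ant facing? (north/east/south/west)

east

0) _______
_______
_______
___<___
_______
_______
_______
1) _______
_______
___^___
___X___
_______
_______
_______
2) _______
_______
___X>__
___X___
_______
_______
_______
3) _______
_______
___XX__
___Xv__
_______
_______
_______
4) _______
_______
___XX__
___<X__
_______
_______
_______
5) _______
_______
___XX__
____X__
___v___
_______
_______
6) _______
_______
___XX__
____X__
__<X___
_______
_______
7) _______
_______
___XX__
__^_X__
__XX___
_______
_______
8) _______
_______
___XX__
__X>X__
__XX___
_______
_______
9) _______
_______
___XX__
__XXX__
__Xv___
_______
_______
10) _______
_______
___XX__
__XXX__
__X_>__
_______
_______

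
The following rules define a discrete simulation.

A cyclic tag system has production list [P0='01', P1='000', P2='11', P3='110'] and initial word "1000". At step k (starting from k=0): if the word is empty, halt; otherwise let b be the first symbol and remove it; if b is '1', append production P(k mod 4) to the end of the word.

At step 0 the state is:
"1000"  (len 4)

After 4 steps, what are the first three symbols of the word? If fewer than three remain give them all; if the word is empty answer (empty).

t=0: "1000"  (len 4)
t=1: "00001"  (len 5)
t=2: "0001"  (len 4)
t=3: "001"  (len 3)
t=4: "01"  (len 2)

01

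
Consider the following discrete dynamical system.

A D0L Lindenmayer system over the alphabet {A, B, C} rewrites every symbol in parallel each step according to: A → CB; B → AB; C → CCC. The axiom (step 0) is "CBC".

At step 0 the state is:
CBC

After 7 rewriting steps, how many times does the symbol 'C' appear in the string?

4802

t=0: CBC
t=1: CCCABCCC
t=2: CCCCCCCCCCBABCCCCCCCCC
t=3: CCCCCCCCCCCCCCCCCCCCCCCCCCCCCCABCBABCCCCCCCCCCCCCCCCCCCCCCCCCCC
t=4: CCCCCCCCCCCCCCCCCCCCCCCCCCCCCCCCCCCCCCCCCCCCCCCCCCCCCCCCCC…CCCCCCCCCCCCCCCCCCCCCCCCCCCCCCCCCCCCCCCCCCCCCCCCCCCCCCCCCC  (len 184)
t=5: CCCCCCCCCCCCCCCCCCCCCCCCCCCCCCCCCCCCCCCCCCCCCCCCCCCCCCCCCC…CCCCCCCCCCCCCCCCCCCCCCCCCCCCCCCCCCCCCCCCCCCCCCCCCCCCCCCCCC  (len 544)
t=6: CCCCCCCCCCCCCCCCCCCCCCCCCCCCCCCCCCCCCCCCCCCCCCCCCCCCCCCCCC…CCCCCCCCCCCCCCCCCCCCCCCCCCCCCCCCCCCCCCCCCCCCCCCCCCCCCCCCCC  (len 1619)
t=7: CCCCCCCCCCCCCCCCCCCCCCCCCCCCCCCCCCCCCCCCCCCCCCCCCCCCCCCCCC…CCCCCCCCCCCCCCCCCCCCCCCCCCCCCCCCCCCCCCCCCCCCCCCCCCCCCCCCCC  (len 4836)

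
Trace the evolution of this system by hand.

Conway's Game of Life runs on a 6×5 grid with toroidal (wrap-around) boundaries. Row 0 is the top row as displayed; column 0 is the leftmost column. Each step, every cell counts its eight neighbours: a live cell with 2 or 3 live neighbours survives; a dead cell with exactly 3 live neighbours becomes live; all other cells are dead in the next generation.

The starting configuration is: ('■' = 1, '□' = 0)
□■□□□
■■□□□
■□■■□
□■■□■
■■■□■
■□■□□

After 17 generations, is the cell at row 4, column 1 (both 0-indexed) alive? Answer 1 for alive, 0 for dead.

[0] □■□□□
■■□□□
■□■■□
□■■□■
■■■□■
■□■□□
[1] □□■□□
■□□□■
□□□■□
□□□□□
□□□□■
□□■■■
[2] ■■■□□
□□□■■
□□□□■
□□□□□
□□□□■
□□■□■
[3] ■■■□□
□■■■■
□□□■■
□□□□□
□□□■□
□□■□■
[4] □□□□□
□□□□□
■□□□■
□□□■■
□□□■□
■□■□■
[5] □□□□□
□□□□□
■□□■■
■□□■□
■□■□□
□□□■■
[6] □□□□□
□□□□■
■□□■□
■□■■□
■■■□□
□□□■■
[7] □□□■■
□□□□■
■■■■□
■□□■□
■□□□□
■■■■■
[8] □■□□□
□■□□□
■■■■□
■□□■□
□□□□□
□■■□□
[9] ■■□□□
□□□□□
■□□■□
■□□■□
□■■□□
□■■□□
[10] ■■■□□
■■□□■
□□□□□
■□□■□
■□□■□
□□□□□
[11] □□■□■
□□■□■
□■□□□
□□□□□
□□□□□
■□■□■
[12] □□■□■
■■■□□
□□□□□
□□□□□
□□□□□
■■□□■
[13] □□■□■
■■■■□
□■□□□
□□□□□
■□□□□
■■□■■
[14] □□□□□
■□□■■
■■□□□
□□□□□
■■□□□
□■■■□
[15] ■■□□□
■■□□■
■■□□□
□□□□□
■■□□□
■■■□□
[16] □□□□□
□□■□■
□■□□■
□□□□□
■□■□□
□□■□■
[17] □□□□□
■□□■□
■□□■□
■■□□□
□■□■□
□■□■□

1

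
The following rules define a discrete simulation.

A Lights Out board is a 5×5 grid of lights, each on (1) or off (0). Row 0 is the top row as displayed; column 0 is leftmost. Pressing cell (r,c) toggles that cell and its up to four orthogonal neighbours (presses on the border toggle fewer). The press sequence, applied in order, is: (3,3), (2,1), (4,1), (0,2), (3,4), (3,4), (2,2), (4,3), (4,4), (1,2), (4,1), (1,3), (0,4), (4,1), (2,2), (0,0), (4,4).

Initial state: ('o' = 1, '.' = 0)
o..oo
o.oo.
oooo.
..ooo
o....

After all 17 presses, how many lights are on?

gen 0: o..oo
o.oo.
oooo.
..ooo
o....
gen 1: o..oo
o.oo.
ooo..
.....
o..o.
gen 2: o..oo
oooo.
.....
.o...
o..o.
gen 3: o..oo
oooo.
.....
.....
.ooo.
gen 4: ooo.o
oo.o.
.....
.....
.ooo.
gen 5: ooo.o
oo.o.
....o
...oo
.oooo
gen 6: ooo.o
oo.o.
.....
.....
.ooo.
gen 7: ooo.o
oooo.
.ooo.
..o..
.ooo.
gen 8: ooo.o
oooo.
.ooo.
..oo.
.o..o
gen 9: ooo.o
oooo.
.ooo.
..ooo
.o.o.
gen 10: oo..o
o....
.o.o.
..ooo
.o.o.
gen 11: oo..o
o....
.o.o.
.oooo
o.oo.
gen 12: oo.oo
o.ooo
.o...
.oooo
o.oo.
gen 13: oo...
o.oo.
.o...
.oooo
o.oo.
gen 14: oo...
o.oo.
.o...
..ooo
.o.o.
gen 15: oo...
o..o.
..oo.
...oo
.o.o.
gen 16: .....
...o.
..oo.
...oo
.o.o.
gen 17: .....
...o.
..oo.
...o.
.o..o

6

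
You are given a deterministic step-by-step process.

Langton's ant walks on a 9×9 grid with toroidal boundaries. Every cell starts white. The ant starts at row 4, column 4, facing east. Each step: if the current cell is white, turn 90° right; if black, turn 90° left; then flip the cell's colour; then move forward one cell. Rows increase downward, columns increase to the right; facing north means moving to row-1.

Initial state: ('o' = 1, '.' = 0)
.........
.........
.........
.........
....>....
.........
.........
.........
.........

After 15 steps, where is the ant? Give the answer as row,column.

4,3

0) .........
.........
.........
.........
....>....
.........
.........
.........
.........
1) .........
.........
.........
.........
....o....
....v....
.........
.........
.........
2) .........
.........
.........
.........
....o....
...<o....
.........
.........
.........
3) .........
.........
.........
.........
...^o....
...oo....
.........
.........
.........
4) .........
.........
.........
.........
...o>....
...oo....
.........
.........
.........
5) .........
.........
.........
....^....
...o.....
...oo....
.........
.........
.........
6) .........
.........
.........
....o>...
...o.....
...oo....
.........
.........
.........
7) .........
.........
.........
....oo...
...o.v...
...oo....
.........
.........
.........
8) .........
.........
.........
....oo...
...o<o...
...oo....
.........
.........
.........
9) .........
.........
.........
....^o...
...ooo...
...oo....
.........
.........
.........
10) .........
.........
.........
...<.o...
...ooo...
...oo....
.........
.........
.........
11) .........
.........
...^.....
...o.o...
...ooo...
...oo....
.........
.........
.........
12) .........
.........
...o>....
...o.o...
...ooo...
...oo....
.........
.........
.........
13) .........
.........
...oo....
...ovo...
...ooo...
...oo....
.........
.........
.........
14) .........
.........
...oo....
...<oo...
...ooo...
...oo....
.........
.........
.........
15) .........
.........
...oo....
....oo...
...voo...
...oo....
.........
.........
.........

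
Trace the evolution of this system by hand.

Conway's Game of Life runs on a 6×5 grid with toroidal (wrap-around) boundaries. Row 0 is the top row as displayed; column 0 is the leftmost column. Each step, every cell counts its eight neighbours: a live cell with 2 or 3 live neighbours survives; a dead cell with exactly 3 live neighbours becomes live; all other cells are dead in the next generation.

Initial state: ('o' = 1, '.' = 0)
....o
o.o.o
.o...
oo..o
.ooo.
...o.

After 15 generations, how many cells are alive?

gen 0: ....o
o.o.o
.o...
oo..o
.ooo.
...o.
gen 1: o...o
oo.oo
..oo.
...oo
.o.o.
...oo
gen 2: .oo..
.o...
.o...
....o
o....
..oo.
gen 3: .o.o.
oo...
o....
o....
...oo
..oo.
gen 4: oo.oo
ooo.o
o...o
o....
..ooo
.....
gen 5: ...o.
..o..
...o.
oo...
...oo
.o...
gen 6: ..o..
..oo.
.oo..
o.oo.
.oo.o
..ooo
gen 7: .o..o
...o.
....o
o...o
.....
o...o
gen 8: ...oo
o..oo
o..oo
o...o
.....
o...o
gen 9: .....
..o..
.o...
o..o.
.....
o..oo
gen 10: ...oo
.....
.oo..
.....
o..o.
....o
gen 11: ...oo
..oo.
.....
.oo..
....o
o....
gen 12: ..ooo
..ooo
.o.o.
.....
oo...
o..o.
gen 13: oo...
oo...
...oo
ooo..
oo..o
o..o.
gen 14: ..o..
.oo..
...oo
..o..
...o.
..o..
gen 15: ..oo.
.oo..
.o.o.
..o.o
..oo.
..oo.

12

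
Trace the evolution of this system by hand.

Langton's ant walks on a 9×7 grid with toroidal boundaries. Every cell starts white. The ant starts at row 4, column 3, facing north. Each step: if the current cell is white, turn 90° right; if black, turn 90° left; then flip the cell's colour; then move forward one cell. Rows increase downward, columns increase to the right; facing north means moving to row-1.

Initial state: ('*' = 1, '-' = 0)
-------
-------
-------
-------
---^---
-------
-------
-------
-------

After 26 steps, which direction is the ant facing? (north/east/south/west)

0) -------
-------
-------
-------
---^---
-------
-------
-------
-------
1) -------
-------
-------
-------
---*>--
-------
-------
-------
-------
2) -------
-------
-------
-------
---**--
----v--
-------
-------
-------
3) -------
-------
-------
-------
---**--
---<*--
-------
-------
-------
4) -------
-------
-------
-------
---^*--
---**--
-------
-------
-------
5) -------
-------
-------
-------
--<-*--
---**--
-------
-------
-------
6) -------
-------
-------
--^----
--*-*--
---**--
-------
-------
-------
7) -------
-------
-------
--*>---
--*-*--
---**--
-------
-------
-------
8) -------
-------
-------
--**---
--*v*--
---**--
-------
-------
-------
9) -------
-------
-------
--**---
--<**--
---**--
-------
-------
-------
10) -------
-------
-------
--**---
---**--
--v**--
-------
-------
-------
11) -------
-------
-------
--**---
---**--
-<***--
-------
-------
-------
12) -------
-------
-------
--**---
-^-**--
-****--
-------
-------
-------
13) -------
-------
-------
--**---
-*>**--
-****--
-------
-------
-------
14) -------
-------
-------
--**---
-****--
-*v**--
-------
-------
-------
15) -------
-------
-------
--**---
-****--
-*->*--
-------
-------
-------
16) -------
-------
-------
--**---
-**^*--
-*--*--
-------
-------
-------
17) -------
-------
-------
--**---
-*<-*--
-*--*--
-------
-------
-------
18) -------
-------
-------
--**---
-*--*--
-*v-*--
-------
-------
-------
19) -------
-------
-------
--**---
-*--*--
-<*-*--
-------
-------
-------
20) -------
-------
-------
--**---
-*--*--
--*-*--
-v-----
-------
-------
21) -------
-------
-------
--**---
-*--*--
--*-*--
<*-----
-------
-------
22) -------
-------
-------
--**---
-*--*--
^-*-*--
**-----
-------
-------
23) -------
-------
-------
--**---
-*--*--
*>*-*--
**-----
-------
-------
24) -------
-------
-------
--**---
-*--*--
***-*--
*v-----
-------
-------
25) -------
-------
-------
--**---
-*--*--
***-*--
*->----
-------
-------
26) -------
-------
-------
--**---
-*--*--
***-*--
*-*----
--v----
-------

south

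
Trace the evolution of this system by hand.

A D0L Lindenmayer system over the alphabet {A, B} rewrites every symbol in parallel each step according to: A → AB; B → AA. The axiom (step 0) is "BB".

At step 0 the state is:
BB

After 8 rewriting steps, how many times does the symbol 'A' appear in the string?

340

0) BB
1) AAAA
2) ABABABAB
3) ABAAABAAABAAABAA
4) ABAAABABABAAABABABAAABABABAAABAB
5) ABAAABABABAAABAAABAAABABABAAABAAABAAABABABAAABAAABAAABABABAAABAA
6) ABAAABABABAAABAAABAAABABABAAABABABAAABABABAAABAAABAAABABAB…ABABAAABAAABAAABABABAAABABABAAABABABAAABAAABAAABABABAAABAB  (len 128)
7) ABAAABABABAAABAAABAAABABABAAABABABAAABABABAAABAAABAAABABAB…ABABAAABAAABAAABABABAAABABABAAABABABAAABAAABAAABABABAAABAA  (len 256)
8) ABAAABABABAAABAAABAAABABABAAABABABAAABABABAAABAAABAAABABAB…ABABAAABAAABAAABABABAAABABABAAABABABAAABAAABAAABABABAAABAB  (len 512)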